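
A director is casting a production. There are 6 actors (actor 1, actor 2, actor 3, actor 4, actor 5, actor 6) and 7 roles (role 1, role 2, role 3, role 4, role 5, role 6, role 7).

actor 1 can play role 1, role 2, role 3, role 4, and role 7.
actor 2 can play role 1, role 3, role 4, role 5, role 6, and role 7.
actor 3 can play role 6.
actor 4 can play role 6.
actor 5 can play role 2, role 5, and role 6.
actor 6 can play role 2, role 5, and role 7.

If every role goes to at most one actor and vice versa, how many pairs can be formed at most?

5

One maximum matching: actor 1-role 3, actor 2-role 1, actor 3-role 6, actor 5-role 5, actor 6-role 7.
The set {actor 3, actor 4} has only 1 neighbour ({role 6}), so by Hall's theorem at most 5 of the 6 actors can be matched.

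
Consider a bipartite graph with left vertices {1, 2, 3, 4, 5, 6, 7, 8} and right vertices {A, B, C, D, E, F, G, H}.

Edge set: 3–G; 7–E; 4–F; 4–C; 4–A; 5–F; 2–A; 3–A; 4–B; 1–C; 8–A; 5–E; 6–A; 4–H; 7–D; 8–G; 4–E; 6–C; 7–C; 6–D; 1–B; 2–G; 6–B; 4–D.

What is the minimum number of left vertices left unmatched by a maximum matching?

One maximum matching: 1→C, 2→A, 3→G, 4→H, 5→F, 6→B, 7→E.
The set {2, 3, 8} has only 2 neighbours ({A, G}), so by Hall's theorem at most 7 of the 8 left vertices can be matched.
That matches 7 of the 8, leaving 1 unmatched; no matching can do better.

1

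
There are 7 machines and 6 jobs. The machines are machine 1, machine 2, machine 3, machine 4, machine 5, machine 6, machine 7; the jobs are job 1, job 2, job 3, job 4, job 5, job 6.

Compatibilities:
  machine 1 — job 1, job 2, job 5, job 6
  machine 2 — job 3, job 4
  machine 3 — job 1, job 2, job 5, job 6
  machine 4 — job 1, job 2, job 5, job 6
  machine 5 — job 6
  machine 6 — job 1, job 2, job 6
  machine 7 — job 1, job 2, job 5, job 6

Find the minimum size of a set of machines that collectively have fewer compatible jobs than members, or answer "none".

Take S = {machine 1, machine 3, machine 4, machine 5, machine 6}. Its neighbourhood is {job 1, job 2, job 5, job 6}, so |N(S)| = 4 < |S| = 5.
Every subset of size less than 5 has at least as many neighbours as members, so 5 is the minimum.

5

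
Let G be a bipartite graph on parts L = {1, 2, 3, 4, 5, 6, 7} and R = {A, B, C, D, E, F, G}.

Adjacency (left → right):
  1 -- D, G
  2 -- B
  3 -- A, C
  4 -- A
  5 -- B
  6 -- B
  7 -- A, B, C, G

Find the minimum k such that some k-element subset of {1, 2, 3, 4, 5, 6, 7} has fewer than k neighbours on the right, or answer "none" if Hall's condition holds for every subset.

Take S = {2, 5}. Its neighbourhood is {B}, so |N(S)| = 1 < |S| = 2.
No single vertex violates Hall's condition since each has at least one neighbour, so 2 is the minimum.

2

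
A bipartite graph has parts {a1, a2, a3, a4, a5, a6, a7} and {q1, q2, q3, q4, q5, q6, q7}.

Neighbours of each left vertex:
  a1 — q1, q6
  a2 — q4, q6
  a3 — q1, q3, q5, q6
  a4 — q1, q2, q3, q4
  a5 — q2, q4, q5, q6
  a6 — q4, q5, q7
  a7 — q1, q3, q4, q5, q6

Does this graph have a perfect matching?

A valid assignment of size 7: a1→q1, a2→q4, a3→q5, a4→q3, a5→q2, a6→q7, a7→q6.
Every left vertex is matched, so this is a perfect matching.

Yes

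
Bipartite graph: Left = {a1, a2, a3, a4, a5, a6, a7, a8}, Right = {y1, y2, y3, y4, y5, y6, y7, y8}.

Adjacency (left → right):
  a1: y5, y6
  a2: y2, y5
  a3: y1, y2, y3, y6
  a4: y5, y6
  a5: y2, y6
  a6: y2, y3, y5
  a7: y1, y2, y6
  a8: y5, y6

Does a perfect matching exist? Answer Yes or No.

No

The set {a1, a2, a3, a4, a5, a6, a7, a8} has only 5 neighbours ({y1, y2, y3, y5, y6}), so by Hall's theorem at most 5 of the 8 left vertices can be matched.
Hence no matching covers every left vertex.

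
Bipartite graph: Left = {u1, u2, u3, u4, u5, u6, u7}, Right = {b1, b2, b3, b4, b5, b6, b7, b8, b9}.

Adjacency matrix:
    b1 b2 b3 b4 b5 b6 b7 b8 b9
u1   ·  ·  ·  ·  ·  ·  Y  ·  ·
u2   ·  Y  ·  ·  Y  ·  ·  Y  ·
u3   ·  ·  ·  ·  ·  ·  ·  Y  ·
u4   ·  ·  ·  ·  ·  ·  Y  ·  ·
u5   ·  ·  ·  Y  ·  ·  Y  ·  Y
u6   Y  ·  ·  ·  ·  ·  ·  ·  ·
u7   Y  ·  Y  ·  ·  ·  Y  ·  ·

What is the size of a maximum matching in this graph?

6

A valid assignment of size 6: u1→b7, u2→b5, u3→b8, u5→b4, u6→b1, u7→b3.
The set {u1, u4} has only 1 neighbour ({b7}), so by Hall's theorem at most 6 of the 7 left vertices can be matched.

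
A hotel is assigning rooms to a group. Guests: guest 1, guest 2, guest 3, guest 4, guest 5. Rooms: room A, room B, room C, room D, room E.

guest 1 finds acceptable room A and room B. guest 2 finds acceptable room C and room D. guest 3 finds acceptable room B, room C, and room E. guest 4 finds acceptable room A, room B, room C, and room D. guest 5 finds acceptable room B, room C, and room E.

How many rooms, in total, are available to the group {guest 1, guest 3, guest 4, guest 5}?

5

The union of neighbours of {guest 1, guest 3, guest 4, guest 5} is {room A, room B, room C, room D, room E}, which has 5 elements.
Since |N(S)| = 5 ≥ |S| = 4, Hall's condition holds for this subset.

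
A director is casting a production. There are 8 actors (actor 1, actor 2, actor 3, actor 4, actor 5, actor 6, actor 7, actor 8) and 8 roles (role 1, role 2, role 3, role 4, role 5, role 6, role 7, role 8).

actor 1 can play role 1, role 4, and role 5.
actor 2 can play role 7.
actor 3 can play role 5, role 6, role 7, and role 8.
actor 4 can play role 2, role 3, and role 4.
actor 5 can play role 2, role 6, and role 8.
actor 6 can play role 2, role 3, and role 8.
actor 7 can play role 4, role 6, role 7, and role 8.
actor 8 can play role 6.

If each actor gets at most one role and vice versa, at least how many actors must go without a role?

0

For example, pair actor 1–role 1, actor 2–role 7, actor 3–role 5, actor 4–role 2, actor 5–role 8, actor 6–role 3, actor 7–role 4, actor 8–role 6.
This saturates every actor, so 8 is the maximum.
That matches 8 of the 8, leaving 0 unmatched; no matching can do better.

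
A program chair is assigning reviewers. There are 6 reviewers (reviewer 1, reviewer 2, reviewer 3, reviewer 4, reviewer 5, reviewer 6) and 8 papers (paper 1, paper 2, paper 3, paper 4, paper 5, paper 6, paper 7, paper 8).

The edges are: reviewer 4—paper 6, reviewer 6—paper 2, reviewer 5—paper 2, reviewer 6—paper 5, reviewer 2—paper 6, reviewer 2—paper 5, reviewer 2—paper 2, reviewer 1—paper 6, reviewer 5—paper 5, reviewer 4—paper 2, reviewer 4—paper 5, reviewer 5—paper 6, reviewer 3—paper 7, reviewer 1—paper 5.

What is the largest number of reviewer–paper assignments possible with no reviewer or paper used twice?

One maximum matching: reviewer 1→paper 5, reviewer 2→paper 2, reviewer 3→paper 7, reviewer 4→paper 6.
The set {reviewer 1, reviewer 2, reviewer 4, reviewer 5, reviewer 6} has only 3 neighbours ({paper 2, paper 5, paper 6}), so by Hall's theorem at most 4 of the 6 reviewers can be matched.

4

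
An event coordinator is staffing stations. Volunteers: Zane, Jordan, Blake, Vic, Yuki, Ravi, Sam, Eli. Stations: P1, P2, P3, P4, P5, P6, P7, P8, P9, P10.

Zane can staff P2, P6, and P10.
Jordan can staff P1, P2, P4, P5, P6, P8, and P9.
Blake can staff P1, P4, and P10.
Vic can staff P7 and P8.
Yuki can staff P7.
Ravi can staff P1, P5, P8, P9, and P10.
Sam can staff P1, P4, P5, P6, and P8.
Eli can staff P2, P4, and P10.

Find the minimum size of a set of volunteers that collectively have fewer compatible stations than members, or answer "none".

A matching saturating every volunteer exists, for instance Zane→P2, Jordan→P9, Blake→P4, Vic→P8, Yuki→P7, Ravi→P1, Sam→P6, Eli→P10.
By Hall's marriage theorem, this means |N(S)| ≥ |S| for every subset S, so no violating subset exists.

none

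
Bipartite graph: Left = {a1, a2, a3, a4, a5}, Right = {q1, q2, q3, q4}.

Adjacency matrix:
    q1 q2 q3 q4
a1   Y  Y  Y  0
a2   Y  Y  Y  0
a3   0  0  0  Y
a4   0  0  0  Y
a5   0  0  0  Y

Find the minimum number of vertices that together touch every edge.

3

The 3 edges a1–q3, a2–q2, a3–q4 form a matching, so any vertex cover needs at least 3 vertices (one per matched edge).
Conversely {a1, a2, q4} meets every edge and has exactly 3 vertices, so 3 is optimal.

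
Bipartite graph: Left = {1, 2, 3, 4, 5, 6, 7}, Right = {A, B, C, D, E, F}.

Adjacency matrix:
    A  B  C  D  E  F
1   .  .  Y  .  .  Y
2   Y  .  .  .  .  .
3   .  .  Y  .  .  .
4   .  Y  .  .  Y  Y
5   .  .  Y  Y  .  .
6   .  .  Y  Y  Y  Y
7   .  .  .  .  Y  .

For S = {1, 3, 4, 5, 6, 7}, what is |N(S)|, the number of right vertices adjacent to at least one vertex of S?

5

The union of neighbours of {1, 3, 4, 5, 6, 7} is {B, C, D, E, F}, which has 5 elements.
Since |N(S)| = 5 < |S| = 6, Hall's condition fails for this subset.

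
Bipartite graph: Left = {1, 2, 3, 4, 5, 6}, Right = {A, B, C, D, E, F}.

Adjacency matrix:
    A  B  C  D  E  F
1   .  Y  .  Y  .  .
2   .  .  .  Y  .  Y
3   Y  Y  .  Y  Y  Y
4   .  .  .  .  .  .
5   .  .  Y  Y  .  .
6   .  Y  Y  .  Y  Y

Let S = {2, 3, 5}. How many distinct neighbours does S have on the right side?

The union of neighbours of {2, 3, 5} is {A, B, C, D, E, F}, which has 6 elements.
Since |N(S)| = 6 ≥ |S| = 3, Hall's condition holds for this subset.

6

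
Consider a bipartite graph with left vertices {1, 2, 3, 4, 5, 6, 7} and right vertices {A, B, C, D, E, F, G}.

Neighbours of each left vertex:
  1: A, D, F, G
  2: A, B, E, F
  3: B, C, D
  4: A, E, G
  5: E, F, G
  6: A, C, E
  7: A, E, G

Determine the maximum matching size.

7

One maximum matching: 1-D, 2-F, 3-B, 4-A, 5-G, 6-C, 7-E.
This saturates every left vertex, so 7 is the maximum.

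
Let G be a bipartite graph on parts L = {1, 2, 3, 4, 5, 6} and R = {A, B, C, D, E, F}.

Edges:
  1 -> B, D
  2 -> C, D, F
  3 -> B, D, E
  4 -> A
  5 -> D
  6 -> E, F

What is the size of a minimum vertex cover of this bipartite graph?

{1, 2, 3, 4, 5, 6} is a vertex cover of size 6: every edge has an endpoint in this set.
No smaller cover exists because 1–B, 2–C, 3–E, 4–A, 5–D, 6–F is a matching of size 6, and a cover must include an endpoint of each of these disjoint edges (König's theorem).

6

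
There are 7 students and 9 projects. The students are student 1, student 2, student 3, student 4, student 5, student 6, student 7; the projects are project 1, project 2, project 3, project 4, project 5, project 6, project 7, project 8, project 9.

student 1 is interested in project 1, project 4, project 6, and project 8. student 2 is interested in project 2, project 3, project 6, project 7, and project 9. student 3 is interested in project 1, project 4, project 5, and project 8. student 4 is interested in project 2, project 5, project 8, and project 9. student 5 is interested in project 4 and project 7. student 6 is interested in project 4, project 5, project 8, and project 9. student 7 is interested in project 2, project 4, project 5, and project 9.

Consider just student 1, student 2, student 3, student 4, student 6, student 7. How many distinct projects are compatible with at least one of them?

The union of neighbours of {student 1, student 2, student 3, student 4, student 6, student 7} is {project 1, project 2, project 3, project 4, project 5, project 6, project 7, project 8, project 9}, which has 9 elements.
Since |N(S)| = 9 ≥ |S| = 6, Hall's condition holds for this subset.

9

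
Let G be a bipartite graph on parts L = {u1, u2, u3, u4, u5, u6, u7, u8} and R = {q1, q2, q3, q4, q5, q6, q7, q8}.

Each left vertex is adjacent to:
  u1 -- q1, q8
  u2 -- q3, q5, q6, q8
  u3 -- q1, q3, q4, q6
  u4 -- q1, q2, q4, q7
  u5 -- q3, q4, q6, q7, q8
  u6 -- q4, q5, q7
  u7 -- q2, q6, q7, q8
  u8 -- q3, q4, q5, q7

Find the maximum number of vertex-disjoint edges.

8

A valid assignment of size 8: u1→q1, u2→q8, u3→q3, u4→q7, u5→q6, u6→q5, u7→q2, u8→q4.
All 8 left vertices are matched, so no larger matching exists.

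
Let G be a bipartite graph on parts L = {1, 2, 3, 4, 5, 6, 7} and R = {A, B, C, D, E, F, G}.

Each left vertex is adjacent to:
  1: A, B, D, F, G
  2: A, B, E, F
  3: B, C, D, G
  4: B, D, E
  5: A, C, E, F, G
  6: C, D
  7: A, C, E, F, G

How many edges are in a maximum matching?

For example, pair 1→B, 2→F, 3→C, 4→E, 5→A, 6→D, 7→G.
All 7 left vertices are matched, so no larger matching exists.

7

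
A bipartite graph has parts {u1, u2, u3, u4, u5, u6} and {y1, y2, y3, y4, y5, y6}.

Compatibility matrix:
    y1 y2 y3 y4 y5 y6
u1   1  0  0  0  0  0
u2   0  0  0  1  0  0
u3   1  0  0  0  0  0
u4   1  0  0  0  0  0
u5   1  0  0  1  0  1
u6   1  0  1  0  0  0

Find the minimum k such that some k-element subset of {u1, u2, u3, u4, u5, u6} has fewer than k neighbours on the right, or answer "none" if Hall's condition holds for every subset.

Take S = {u1, u3}. Its neighbourhood is {y1}, so |N(S)| = 1 < |S| = 2.
No single vertex violates Hall's condition since each has at least one neighbour, so 2 is the minimum.

2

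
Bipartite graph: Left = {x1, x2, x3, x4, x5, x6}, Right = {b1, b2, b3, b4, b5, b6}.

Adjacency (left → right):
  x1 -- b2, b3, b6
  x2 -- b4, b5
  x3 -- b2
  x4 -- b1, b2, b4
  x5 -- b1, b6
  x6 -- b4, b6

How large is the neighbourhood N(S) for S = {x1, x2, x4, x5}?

The union of neighbours of {x1, x2, x4, x5} is {b1, b2, b3, b4, b5, b6}, which has 6 elements.
Since |N(S)| = 6 ≥ |S| = 4, Hall's condition holds for this subset.

6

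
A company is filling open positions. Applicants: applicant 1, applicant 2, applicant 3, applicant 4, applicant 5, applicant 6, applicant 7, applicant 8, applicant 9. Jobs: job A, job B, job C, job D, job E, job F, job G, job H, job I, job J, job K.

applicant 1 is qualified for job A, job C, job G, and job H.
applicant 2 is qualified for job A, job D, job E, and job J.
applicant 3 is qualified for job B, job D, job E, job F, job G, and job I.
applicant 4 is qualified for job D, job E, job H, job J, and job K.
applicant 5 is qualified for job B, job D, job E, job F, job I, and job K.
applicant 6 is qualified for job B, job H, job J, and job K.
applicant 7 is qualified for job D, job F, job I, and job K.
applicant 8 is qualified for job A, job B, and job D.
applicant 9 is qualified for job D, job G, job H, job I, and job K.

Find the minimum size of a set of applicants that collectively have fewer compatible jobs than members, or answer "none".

none

A matching saturating every applicant exists, for instance applicant 1→job H, applicant 2→job A, applicant 3→job G, applicant 4→job J, applicant 5→job F, applicant 6→job K, applicant 7→job I, applicant 8→job B, applicant 9→job D.
By Hall's marriage theorem, this means |N(S)| ≥ |S| for every subset S, so no violating subset exists.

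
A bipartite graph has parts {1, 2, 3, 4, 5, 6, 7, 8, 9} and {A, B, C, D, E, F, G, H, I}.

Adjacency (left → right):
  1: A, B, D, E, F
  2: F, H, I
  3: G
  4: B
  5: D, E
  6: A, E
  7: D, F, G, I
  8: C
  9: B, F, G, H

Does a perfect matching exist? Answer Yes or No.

A valid assignment of size 9: 1→A, 2→H, 3→G, 4→B, 5→D, 6→E, 7→I, 8→C, 9→F.
Every left vertex is matched, so this is a perfect matching.

Yes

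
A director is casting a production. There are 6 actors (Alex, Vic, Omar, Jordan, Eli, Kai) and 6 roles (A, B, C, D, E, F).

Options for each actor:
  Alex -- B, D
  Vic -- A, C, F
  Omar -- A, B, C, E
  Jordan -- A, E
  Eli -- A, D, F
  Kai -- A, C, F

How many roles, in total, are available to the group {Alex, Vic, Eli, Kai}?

5

The union of neighbours of {Alex, Vic, Eli, Kai} is {A, B, C, D, F}, which has 5 elements.
Since |N(S)| = 5 ≥ |S| = 4, Hall's condition holds for this subset.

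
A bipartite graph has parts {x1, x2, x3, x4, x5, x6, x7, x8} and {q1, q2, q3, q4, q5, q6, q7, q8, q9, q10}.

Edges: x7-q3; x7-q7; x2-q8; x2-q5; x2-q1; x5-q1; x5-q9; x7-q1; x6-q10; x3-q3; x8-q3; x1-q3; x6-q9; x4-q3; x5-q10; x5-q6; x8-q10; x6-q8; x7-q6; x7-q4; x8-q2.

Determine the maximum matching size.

One maximum matching: x1-q3, x2-q5, x5-q10, x6-q8, x7-q6, x8-q2.
The set {x1, x3, x4} has only 1 neighbour ({q3}), so by Hall's theorem at most 6 of the 8 left vertices can be matched.

6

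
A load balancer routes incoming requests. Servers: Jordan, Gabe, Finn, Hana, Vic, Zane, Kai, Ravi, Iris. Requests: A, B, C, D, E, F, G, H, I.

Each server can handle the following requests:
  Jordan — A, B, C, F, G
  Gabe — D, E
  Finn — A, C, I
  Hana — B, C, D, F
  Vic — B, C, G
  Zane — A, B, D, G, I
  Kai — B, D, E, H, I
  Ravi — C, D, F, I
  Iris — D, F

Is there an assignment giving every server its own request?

For example, pair Jordan-A, Gabe-E, Finn-I, Hana-D, Vic-B, Zane-G, Kai-H, Ravi-C, Iris-F.
All 9 servers are covered.

Yes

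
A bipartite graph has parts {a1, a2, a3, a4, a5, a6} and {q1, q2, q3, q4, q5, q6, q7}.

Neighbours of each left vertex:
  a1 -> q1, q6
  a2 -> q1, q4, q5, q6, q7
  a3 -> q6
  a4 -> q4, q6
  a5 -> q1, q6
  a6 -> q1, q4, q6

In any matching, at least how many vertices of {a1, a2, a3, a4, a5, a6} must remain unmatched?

2

One maximum matching: a1-q1, a2-q7, a3-q6, a4-q4.
The set {a1, a3, a4, a5, a6} has only 3 neighbours ({q1, q4, q6}), so by Hall's theorem at most 4 of the 6 left vertices can be matched.
That matches 4 of the 6, leaving 2 unmatched; no matching can do better.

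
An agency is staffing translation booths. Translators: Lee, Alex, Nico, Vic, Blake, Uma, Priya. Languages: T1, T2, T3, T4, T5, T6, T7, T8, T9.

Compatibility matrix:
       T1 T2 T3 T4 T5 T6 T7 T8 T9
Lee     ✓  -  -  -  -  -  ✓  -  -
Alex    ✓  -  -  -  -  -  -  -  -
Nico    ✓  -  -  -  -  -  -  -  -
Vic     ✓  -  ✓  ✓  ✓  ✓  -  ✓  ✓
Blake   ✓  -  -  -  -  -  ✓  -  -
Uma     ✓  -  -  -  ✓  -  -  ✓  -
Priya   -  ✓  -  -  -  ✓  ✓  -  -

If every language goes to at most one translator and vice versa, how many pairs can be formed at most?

One maximum matching: Lee-T7, Alex-T1, Vic-T4, Uma-T8, Priya-T6.
The set {Lee, Alex, Nico, Blake} has only 2 neighbours ({T1, T7}), so by Hall's theorem at most 5 of the 7 translators can be matched.

5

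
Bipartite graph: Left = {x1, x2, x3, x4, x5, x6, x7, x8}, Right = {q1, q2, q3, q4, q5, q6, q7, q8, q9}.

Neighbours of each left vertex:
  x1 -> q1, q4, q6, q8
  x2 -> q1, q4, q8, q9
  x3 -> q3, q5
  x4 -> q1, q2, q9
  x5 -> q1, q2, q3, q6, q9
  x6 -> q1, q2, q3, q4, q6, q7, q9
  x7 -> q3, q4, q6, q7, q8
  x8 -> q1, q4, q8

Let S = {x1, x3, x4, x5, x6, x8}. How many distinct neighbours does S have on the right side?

9

The union of neighbours of {x1, x3, x4, x5, x6, x8} is {q1, q2, q3, q4, q5, q6, q7, q8, q9}, which has 9 elements.
Since |N(S)| = 9 ≥ |S| = 6, Hall's condition holds for this subset.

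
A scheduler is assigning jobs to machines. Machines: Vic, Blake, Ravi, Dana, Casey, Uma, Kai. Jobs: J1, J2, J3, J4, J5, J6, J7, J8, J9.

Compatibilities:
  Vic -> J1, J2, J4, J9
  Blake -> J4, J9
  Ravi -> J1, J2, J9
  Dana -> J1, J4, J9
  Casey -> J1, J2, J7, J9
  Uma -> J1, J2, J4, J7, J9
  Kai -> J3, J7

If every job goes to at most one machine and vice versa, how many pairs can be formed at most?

6

One maximum matching: Vic–J2, Blake–J4, Ravi–J1, Dana–J9, Casey–J7, Kai–J3.
The set {Vic, Blake, Ravi, Dana, Casey, Uma} has only 5 neighbours ({J1, J2, J4, J7, J9}), so by Hall's theorem at most 6 of the 7 machines can be matched.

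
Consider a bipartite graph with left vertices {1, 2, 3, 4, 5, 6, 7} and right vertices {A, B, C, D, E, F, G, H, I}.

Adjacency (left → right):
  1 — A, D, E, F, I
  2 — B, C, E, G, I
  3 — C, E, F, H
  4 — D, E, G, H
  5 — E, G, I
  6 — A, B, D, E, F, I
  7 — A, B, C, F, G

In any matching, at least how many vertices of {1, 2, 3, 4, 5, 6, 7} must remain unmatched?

For example, pair 1→A, 2→I, 3→H, 4→D, 5→E, 6→B, 7→G.
This saturates every left vertex, so 7 is the maximum.
That matches 7 of the 7, leaving 0 unmatched; no matching can do better.

0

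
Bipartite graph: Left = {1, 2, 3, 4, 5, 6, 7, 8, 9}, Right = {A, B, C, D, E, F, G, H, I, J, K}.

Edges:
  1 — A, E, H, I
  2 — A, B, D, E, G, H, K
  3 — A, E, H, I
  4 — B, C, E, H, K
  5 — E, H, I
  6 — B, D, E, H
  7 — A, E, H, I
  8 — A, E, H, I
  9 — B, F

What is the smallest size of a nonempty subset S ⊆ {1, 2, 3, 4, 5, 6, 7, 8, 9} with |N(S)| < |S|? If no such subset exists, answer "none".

5

Take S = {1, 3, 5, 7, 8}. Its neighbourhood is {A, E, H, I}, so |N(S)| = 4 < |S| = 5.
Every subset of size less than 5 has at least as many neighbours as members, so 5 is the minimum.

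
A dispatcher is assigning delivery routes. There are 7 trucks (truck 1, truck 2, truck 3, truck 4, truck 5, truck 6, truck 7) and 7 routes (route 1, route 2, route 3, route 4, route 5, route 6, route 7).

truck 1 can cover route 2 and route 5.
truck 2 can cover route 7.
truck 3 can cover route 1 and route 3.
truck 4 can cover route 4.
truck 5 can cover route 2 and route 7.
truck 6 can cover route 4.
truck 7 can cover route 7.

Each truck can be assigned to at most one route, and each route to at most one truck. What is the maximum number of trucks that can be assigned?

5

One maximum matching: truck 1-route 5, truck 2-route 7, truck 3-route 3, truck 4-route 4, truck 5-route 2.
The set {truck 2, truck 4, truck 6, truck 7} has only 2 neighbours ({route 4, route 7}), so by Hall's theorem at most 5 of the 7 trucks can be matched.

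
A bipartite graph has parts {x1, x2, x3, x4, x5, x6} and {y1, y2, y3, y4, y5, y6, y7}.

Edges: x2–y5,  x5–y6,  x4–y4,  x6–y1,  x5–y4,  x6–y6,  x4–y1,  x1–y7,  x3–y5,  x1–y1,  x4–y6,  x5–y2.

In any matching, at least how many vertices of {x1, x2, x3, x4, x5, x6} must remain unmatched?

A valid assignment of size 5: x1→y7, x2→y5, x4→y4, x5→y2, x6→y1.
The set {x2, x3} has only 1 neighbour ({y5}), so by Hall's theorem at most 5 of the 6 left vertices can be matched.
That matches 5 of the 6, leaving 1 unmatched; no matching can do better.

1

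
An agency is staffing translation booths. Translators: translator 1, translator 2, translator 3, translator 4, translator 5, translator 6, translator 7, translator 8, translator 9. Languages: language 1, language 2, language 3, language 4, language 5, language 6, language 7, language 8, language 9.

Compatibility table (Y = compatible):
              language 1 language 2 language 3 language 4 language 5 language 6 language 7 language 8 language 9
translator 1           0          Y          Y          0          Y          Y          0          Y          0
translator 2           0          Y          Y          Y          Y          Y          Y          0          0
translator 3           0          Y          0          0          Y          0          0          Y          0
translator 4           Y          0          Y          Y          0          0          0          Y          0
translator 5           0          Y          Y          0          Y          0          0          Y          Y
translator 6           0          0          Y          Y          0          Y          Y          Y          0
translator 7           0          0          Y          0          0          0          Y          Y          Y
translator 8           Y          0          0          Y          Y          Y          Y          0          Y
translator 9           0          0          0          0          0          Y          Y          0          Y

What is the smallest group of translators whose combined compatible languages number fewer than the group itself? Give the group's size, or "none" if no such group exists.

A matching saturating every translator exists, for instance translator 1→language 3, translator 2→language 7, translator 3→language 2, translator 4→language 1, translator 5→language 5, translator 6→language 4, translator 7→language 8, translator 8→language 6, translator 9→language 9.
By Hall's marriage theorem, this means |N(S)| ≥ |S| for every subset S, so no violating subset exists.

none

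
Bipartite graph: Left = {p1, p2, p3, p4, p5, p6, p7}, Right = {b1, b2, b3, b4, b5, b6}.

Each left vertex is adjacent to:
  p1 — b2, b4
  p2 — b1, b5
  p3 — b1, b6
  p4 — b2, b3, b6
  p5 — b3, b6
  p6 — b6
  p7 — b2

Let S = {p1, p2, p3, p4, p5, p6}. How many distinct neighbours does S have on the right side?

The union of neighbours of {p1, p2, p3, p4, p5, p6} is {b1, b2, b3, b4, b5, b6}, which has 6 elements.
Since |N(S)| = 6 ≥ |S| = 6, Hall's condition holds for this subset.

6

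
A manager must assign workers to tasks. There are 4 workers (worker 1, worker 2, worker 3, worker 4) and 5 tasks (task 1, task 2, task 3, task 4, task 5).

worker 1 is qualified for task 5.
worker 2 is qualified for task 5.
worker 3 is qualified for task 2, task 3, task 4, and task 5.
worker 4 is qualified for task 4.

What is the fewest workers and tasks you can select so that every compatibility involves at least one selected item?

3

The 3 edges worker 1–task 5, worker 3–task 2, worker 4–task 4 form a matching, so any vertex cover needs at least 3 vertices (one per matched edge).
Conversely {worker 3, worker 4, task 5} meets every edge and has exactly 3 vertices, so 3 is optimal.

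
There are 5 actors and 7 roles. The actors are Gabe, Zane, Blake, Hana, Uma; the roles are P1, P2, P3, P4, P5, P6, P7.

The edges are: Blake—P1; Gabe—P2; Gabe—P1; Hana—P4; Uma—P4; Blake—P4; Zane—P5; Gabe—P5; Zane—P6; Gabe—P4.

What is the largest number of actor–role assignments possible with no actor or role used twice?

4

One maximum matching: Gabe–P5, Zane–P6, Blake–P1, Hana–P4.
The set {Hana, Uma} has only 1 neighbour ({P4}), so by Hall's theorem at most 4 of the 5 actors can be matched.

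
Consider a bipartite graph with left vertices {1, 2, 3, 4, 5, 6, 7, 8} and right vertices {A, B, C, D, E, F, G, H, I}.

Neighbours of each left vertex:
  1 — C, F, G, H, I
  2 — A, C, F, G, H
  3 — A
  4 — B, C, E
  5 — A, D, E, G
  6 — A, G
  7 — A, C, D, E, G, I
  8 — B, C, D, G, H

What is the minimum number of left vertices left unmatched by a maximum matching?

0

One maximum matching: 1→I, 2→F, 3→A, 4→B, 5→D, 6→G, 7→E, 8→H.
This saturates every left vertex, so 8 is the maximum.
That matches 8 of the 8, leaving 0 unmatched; no matching can do better.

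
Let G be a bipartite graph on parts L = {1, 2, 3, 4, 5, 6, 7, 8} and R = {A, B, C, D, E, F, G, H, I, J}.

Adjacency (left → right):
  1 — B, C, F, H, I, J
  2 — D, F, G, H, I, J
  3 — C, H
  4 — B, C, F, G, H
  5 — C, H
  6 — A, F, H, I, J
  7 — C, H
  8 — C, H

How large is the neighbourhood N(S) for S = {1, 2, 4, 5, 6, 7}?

9

The union of neighbours of {1, 2, 4, 5, 6, 7} is {A, B, C, D, F, G, H, I, J}, which has 9 elements.
Since |N(S)| = 9 ≥ |S| = 6, Hall's condition holds for this subset.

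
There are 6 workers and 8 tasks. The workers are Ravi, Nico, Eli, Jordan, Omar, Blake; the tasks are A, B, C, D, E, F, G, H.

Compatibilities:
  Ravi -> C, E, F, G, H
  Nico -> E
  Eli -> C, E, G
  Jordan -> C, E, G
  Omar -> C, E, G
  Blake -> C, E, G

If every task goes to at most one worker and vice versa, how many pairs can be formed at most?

4

One maximum matching: Ravi→H, Nico→E, Eli→G, Jordan→C.
The set {Nico, Eli, Jordan, Omar, Blake} has only 3 neighbours ({C, E, G}), so by Hall's theorem at most 4 of the 6 workers can be matched.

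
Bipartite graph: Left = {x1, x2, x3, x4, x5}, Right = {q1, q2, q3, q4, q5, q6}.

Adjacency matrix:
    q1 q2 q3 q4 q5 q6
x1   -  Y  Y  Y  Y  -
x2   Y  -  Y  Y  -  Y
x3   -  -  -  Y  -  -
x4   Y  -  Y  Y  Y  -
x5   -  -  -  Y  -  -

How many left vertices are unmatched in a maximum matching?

1

A valid assignment of size 4: x1→q2, x2→q6, x3→q4, x4→q5.
The set {x3, x5} has only 1 neighbour ({q4}), so by Hall's theorem at most 4 of the 5 left vertices can be matched.
That matches 4 of the 5, leaving 1 unmatched; no matching can do better.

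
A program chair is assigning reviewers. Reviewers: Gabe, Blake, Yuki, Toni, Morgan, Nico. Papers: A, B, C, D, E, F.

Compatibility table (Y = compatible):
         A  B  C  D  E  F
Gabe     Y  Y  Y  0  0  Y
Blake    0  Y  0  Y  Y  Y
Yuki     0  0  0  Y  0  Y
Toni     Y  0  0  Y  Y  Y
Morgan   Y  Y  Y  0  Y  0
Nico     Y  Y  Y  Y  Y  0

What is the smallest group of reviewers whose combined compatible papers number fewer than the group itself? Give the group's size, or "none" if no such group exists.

A matching saturating every reviewer exists, for instance Gabe→C, Blake→E, Yuki→F, Toni→D, Morgan→B, Nico→A.
By Hall's marriage theorem, this means |N(S)| ≥ |S| for every subset S, so no violating subset exists.

none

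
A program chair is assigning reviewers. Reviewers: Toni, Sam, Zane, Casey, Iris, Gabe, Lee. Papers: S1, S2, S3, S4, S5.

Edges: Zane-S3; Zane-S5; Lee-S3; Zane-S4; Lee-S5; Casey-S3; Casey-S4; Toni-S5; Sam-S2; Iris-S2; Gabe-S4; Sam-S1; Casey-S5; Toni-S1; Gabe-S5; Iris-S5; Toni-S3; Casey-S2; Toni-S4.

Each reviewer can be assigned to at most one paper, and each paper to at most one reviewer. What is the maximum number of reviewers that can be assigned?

One maximum matching: Toni→S5, Sam→S1, Zane→S3, Casey→S4, Iris→S2.
The set {Toni, Sam, Zane, Casey, Iris, Gabe, Lee} has only 5 neighbours ({S1, S2, S3, S4, S5}), so by Hall's theorem at most 5 of the 7 reviewers can be matched.

5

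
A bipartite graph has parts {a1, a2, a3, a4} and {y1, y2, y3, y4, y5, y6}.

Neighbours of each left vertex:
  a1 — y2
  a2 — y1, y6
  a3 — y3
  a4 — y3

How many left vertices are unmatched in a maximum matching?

A valid assignment of size 3: a1–y2, a2–y1, a3–y3.
The set {a3, a4} has only 1 neighbour ({y3}), so by Hall's theorem at most 3 of the 4 left vertices can be matched.
That matches 3 of the 4, leaving 1 unmatched; no matching can do better.

1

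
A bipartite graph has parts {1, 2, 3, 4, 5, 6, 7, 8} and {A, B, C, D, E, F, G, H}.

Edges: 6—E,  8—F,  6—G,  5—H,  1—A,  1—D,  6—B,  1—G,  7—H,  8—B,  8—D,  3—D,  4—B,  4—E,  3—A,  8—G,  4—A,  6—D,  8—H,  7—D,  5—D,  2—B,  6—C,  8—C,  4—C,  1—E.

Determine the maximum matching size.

A valid assignment of size 8: 1–E, 2–B, 3–A, 4–C, 5–H, 6–G, 7–D, 8–F.
This saturates every left vertex, so 8 is the maximum.

8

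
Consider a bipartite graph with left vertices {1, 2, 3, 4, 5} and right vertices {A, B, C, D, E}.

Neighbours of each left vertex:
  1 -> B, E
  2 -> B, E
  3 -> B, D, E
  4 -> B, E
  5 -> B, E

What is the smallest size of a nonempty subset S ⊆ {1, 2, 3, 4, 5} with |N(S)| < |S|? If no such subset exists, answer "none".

3

Take S = {1, 2, 4}. Its neighbourhood is {B, E}, so |N(S)| = 2 < |S| = 3.
Every subset of size less than 3 has at least as many neighbours as members, so 3 is the minimum.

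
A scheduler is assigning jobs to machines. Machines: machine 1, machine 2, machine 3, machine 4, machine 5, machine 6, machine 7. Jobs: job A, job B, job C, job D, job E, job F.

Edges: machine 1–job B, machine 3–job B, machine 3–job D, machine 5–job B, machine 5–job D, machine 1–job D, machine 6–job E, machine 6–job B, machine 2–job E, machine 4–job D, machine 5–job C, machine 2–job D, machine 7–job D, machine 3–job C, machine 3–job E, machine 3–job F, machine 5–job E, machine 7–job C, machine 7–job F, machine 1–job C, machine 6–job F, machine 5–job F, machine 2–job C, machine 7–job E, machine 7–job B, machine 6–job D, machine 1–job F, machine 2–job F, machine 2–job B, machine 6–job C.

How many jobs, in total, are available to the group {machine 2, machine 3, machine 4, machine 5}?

The union of neighbours of {machine 2, machine 3, machine 4, machine 5} is {job B, job C, job D, job E, job F}, which has 5 elements.
Since |N(S)| = 5 ≥ |S| = 4, Hall's condition holds for this subset.

5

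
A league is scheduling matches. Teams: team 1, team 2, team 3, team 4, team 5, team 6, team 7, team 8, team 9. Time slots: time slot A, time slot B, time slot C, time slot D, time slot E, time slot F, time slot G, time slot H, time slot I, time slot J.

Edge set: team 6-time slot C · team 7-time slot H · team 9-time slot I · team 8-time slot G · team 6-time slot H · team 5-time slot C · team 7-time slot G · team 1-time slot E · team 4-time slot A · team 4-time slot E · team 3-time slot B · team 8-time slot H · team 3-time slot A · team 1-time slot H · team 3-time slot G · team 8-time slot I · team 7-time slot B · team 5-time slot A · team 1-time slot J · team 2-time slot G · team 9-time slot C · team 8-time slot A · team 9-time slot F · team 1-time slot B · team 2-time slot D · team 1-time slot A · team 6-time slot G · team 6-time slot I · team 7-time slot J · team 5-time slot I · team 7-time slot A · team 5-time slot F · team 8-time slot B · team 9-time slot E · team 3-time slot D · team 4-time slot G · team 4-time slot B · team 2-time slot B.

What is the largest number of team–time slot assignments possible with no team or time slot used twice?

A valid assignment of size 9: team 1→time slot E, team 2→time slot D, team 3→time slot A, team 4→time slot B, team 5→time slot I, team 6→time slot G, team 7→time slot J, team 8→time slot H, team 9→time slot F.
All 9 teams are matched, so no larger matching exists.

9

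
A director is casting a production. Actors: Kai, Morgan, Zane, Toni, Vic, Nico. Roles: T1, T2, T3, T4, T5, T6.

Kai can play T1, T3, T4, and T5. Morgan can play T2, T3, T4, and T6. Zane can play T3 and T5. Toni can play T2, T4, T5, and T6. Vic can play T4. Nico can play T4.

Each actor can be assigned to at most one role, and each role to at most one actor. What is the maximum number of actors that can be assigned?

5

For example, pair Kai–T5, Morgan–T2, Zane–T3, Toni–T6, Vic–T4.
The set {Vic, Nico} has only 1 neighbour ({T4}), so by Hall's theorem at most 5 of the 6 actors can be matched.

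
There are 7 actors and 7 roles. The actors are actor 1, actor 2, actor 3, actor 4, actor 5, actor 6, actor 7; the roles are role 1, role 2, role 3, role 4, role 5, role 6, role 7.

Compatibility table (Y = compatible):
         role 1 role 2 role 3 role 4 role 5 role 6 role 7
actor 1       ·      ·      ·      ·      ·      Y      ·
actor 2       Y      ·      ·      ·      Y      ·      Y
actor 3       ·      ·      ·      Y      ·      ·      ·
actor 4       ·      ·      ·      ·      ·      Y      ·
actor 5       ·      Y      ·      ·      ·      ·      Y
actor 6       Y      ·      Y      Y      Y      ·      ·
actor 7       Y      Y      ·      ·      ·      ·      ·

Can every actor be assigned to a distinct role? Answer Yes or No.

The set {actor 1, actor 4} has only 1 neighbour ({role 6}), so by Hall's theorem at most 6 of the 7 actors can be matched.
Hence no matching covers every actor.

No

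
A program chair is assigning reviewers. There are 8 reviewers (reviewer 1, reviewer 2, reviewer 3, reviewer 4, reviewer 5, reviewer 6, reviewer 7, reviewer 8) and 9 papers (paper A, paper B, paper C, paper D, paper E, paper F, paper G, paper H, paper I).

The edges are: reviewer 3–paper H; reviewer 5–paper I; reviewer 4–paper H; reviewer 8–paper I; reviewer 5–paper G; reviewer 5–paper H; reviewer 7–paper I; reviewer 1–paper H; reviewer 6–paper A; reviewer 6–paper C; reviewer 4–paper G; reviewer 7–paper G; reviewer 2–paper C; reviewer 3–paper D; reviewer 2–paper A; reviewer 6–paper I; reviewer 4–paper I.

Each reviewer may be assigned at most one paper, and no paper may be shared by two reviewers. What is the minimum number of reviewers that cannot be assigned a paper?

One maximum matching: reviewer 1-paper H, reviewer 2-paper A, reviewer 3-paper D, reviewer 4-paper G, reviewer 5-paper I, reviewer 6-paper C.
The set {reviewer 1, reviewer 4, reviewer 5, reviewer 7, reviewer 8} has only 3 neighbours ({paper G, paper H, paper I}), so by Hall's theorem at most 6 of the 8 reviewers can be matched.
That matches 6 of the 8, leaving 2 unmatched; no matching can do better.

2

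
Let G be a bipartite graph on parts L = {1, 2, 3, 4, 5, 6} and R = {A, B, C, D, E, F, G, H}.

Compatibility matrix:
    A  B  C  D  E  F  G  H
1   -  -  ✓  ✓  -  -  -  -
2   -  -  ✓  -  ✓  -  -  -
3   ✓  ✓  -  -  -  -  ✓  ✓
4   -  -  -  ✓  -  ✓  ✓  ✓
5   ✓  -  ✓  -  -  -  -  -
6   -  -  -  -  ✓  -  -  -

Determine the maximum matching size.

A valid assignment of size 6: 1–D, 2–C, 3–B, 4–F, 5–A, 6–E.
This saturates every left vertex, so 6 is the maximum.

6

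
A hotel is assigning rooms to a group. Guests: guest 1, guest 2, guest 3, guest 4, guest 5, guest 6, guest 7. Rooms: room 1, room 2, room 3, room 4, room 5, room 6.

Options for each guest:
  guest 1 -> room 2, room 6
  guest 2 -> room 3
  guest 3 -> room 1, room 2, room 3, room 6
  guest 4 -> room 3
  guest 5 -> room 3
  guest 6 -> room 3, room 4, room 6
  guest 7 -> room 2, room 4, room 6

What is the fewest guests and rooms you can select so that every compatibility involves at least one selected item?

5

{guest 1, guest 3, guest 6, guest 7, room 3} is a vertex cover of size 5: every edge has an endpoint in this set.
No smaller cover exists because guest 1–room 2, guest 2–room 3, guest 3–room 1, guest 6–room 6, guest 7–room 4 is a matching of size 5, and a cover must include an endpoint of each of these disjoint edges (König's theorem).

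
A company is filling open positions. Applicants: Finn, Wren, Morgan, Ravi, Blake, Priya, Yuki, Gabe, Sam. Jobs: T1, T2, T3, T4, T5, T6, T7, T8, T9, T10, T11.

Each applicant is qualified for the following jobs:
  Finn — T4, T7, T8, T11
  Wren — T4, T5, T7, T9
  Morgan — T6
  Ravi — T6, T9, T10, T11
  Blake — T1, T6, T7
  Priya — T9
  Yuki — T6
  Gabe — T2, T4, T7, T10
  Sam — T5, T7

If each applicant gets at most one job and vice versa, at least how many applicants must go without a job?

1

A valid assignment of size 8: Finn–T11, Wren–T5, Morgan–T6, Ravi–T10, Blake–T1, Priya–T9, Gabe–T2, Sam–T7.
The set {Morgan, Yuki} has only 1 neighbour ({T6}), so by Hall's theorem at most 8 of the 9 applicants can be matched.
That matches 8 of the 9, leaving 1 unmatched; no matching can do better.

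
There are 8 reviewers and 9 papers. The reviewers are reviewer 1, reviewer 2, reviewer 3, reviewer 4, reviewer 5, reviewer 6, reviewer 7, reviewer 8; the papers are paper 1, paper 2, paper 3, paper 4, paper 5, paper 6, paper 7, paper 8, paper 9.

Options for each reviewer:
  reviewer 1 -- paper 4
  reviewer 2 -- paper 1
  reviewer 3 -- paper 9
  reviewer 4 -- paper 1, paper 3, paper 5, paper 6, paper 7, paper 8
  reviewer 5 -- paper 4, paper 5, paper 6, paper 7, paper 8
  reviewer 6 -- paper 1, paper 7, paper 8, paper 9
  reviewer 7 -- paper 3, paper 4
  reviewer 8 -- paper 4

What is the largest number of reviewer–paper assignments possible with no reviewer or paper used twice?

For example, pair reviewer 1→paper 4, reviewer 2→paper 1, reviewer 3→paper 9, reviewer 4→paper 5, reviewer 5→paper 6, reviewer 6→paper 7, reviewer 7→paper 3.
The set {reviewer 1, reviewer 8} has only 1 neighbour ({paper 4}), so by Hall's theorem at most 7 of the 8 reviewers can be matched.

7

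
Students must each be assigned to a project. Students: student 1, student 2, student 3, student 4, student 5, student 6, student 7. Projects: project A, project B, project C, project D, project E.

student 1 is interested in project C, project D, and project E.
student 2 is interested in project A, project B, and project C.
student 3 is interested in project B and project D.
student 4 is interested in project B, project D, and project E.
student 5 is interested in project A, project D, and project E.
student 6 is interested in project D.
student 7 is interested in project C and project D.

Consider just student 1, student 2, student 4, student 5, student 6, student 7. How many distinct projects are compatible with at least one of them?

The union of neighbours of {student 1, student 2, student 4, student 5, student 6, student 7} is {project A, project B, project C, project D, project E}, which has 5 elements.
Since |N(S)| = 5 < |S| = 6, Hall's condition fails for this subset.

5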